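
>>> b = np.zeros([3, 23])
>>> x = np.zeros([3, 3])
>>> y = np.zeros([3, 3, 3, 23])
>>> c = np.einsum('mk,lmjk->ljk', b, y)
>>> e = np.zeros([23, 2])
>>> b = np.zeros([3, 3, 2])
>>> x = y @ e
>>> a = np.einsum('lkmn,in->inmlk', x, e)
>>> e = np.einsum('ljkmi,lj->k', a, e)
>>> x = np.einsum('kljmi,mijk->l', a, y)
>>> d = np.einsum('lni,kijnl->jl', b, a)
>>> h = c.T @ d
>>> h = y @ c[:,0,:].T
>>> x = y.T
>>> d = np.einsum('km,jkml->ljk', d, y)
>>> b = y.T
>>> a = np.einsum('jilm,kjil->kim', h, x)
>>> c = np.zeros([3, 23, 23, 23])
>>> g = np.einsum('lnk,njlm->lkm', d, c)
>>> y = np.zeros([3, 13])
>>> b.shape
(23, 3, 3, 3)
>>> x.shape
(23, 3, 3, 3)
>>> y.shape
(3, 13)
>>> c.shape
(3, 23, 23, 23)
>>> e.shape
(3,)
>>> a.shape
(23, 3, 3)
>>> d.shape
(23, 3, 3)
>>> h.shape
(3, 3, 3, 3)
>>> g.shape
(23, 3, 23)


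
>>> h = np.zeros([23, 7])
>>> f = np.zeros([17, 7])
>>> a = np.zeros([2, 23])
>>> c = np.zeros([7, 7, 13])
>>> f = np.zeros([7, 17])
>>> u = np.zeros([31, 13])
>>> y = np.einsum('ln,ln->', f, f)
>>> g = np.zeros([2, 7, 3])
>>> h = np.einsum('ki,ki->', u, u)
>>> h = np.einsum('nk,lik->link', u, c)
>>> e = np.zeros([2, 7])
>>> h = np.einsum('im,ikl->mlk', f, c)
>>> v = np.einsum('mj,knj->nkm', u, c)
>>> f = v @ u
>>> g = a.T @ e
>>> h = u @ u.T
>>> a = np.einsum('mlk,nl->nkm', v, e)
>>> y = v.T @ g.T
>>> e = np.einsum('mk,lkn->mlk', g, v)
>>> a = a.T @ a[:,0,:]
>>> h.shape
(31, 31)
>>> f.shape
(7, 7, 13)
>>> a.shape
(7, 31, 7)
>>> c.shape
(7, 7, 13)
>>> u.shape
(31, 13)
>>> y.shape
(31, 7, 23)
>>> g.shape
(23, 7)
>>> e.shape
(23, 7, 7)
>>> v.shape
(7, 7, 31)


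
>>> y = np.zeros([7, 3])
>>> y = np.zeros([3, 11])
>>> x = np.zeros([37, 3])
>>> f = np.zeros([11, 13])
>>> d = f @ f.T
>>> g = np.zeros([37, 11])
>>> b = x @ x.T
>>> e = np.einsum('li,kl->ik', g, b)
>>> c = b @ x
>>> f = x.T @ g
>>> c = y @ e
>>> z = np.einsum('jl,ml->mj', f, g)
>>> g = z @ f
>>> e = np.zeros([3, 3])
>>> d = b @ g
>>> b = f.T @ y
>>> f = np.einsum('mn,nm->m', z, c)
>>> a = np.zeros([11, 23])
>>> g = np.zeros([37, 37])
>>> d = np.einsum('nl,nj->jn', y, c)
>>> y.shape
(3, 11)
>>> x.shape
(37, 3)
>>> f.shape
(37,)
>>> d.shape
(37, 3)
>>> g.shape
(37, 37)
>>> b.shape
(11, 11)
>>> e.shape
(3, 3)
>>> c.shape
(3, 37)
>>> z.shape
(37, 3)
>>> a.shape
(11, 23)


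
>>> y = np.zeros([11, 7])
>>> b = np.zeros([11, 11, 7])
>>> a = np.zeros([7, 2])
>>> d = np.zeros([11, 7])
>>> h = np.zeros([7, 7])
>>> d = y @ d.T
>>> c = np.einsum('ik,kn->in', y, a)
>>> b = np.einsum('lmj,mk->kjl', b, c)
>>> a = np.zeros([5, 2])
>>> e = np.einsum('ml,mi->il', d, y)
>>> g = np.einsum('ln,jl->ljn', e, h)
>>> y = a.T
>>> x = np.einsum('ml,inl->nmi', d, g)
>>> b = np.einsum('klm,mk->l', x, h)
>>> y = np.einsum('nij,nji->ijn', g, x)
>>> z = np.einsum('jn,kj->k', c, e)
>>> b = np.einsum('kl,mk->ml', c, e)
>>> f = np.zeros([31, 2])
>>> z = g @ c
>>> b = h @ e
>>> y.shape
(7, 11, 7)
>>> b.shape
(7, 11)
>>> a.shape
(5, 2)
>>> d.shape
(11, 11)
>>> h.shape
(7, 7)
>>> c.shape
(11, 2)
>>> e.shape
(7, 11)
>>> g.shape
(7, 7, 11)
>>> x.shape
(7, 11, 7)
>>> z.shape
(7, 7, 2)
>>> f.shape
(31, 2)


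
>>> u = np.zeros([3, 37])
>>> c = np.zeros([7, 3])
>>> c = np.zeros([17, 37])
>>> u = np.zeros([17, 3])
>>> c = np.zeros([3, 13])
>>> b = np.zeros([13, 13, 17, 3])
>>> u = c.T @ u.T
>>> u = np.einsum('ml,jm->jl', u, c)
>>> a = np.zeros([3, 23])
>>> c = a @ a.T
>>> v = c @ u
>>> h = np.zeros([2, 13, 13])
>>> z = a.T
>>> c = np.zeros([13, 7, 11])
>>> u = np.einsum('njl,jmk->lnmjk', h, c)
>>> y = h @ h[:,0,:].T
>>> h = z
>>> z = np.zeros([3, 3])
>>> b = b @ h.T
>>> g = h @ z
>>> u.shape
(13, 2, 7, 13, 11)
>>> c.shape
(13, 7, 11)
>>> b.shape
(13, 13, 17, 23)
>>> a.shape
(3, 23)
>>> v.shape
(3, 17)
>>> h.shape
(23, 3)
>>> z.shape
(3, 3)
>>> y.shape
(2, 13, 2)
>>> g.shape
(23, 3)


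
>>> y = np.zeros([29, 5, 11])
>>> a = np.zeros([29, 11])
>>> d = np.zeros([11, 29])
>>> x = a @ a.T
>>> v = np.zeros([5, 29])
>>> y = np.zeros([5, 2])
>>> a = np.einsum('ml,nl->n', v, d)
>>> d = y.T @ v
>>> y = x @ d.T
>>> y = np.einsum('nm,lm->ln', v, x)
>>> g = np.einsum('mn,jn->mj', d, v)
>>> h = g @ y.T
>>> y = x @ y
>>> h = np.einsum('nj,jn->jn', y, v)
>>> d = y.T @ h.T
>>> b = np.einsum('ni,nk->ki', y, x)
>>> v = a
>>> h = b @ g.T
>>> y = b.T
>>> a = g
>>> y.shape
(5, 29)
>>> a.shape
(2, 5)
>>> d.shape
(5, 5)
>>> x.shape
(29, 29)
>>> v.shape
(11,)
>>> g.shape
(2, 5)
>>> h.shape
(29, 2)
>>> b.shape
(29, 5)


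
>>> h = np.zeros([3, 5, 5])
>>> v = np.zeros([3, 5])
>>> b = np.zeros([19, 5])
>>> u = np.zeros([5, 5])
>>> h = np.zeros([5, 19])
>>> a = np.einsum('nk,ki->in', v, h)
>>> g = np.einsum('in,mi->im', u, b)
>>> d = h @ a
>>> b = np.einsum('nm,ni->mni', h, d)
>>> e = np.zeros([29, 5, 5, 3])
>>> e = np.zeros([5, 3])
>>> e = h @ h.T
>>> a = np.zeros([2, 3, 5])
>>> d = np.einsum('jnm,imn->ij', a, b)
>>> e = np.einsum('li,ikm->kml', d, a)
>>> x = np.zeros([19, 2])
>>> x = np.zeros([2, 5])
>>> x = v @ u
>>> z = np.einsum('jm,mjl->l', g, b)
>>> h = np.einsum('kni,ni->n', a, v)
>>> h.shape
(3,)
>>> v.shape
(3, 5)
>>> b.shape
(19, 5, 3)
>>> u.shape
(5, 5)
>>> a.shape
(2, 3, 5)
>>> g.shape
(5, 19)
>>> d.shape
(19, 2)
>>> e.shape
(3, 5, 19)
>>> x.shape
(3, 5)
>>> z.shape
(3,)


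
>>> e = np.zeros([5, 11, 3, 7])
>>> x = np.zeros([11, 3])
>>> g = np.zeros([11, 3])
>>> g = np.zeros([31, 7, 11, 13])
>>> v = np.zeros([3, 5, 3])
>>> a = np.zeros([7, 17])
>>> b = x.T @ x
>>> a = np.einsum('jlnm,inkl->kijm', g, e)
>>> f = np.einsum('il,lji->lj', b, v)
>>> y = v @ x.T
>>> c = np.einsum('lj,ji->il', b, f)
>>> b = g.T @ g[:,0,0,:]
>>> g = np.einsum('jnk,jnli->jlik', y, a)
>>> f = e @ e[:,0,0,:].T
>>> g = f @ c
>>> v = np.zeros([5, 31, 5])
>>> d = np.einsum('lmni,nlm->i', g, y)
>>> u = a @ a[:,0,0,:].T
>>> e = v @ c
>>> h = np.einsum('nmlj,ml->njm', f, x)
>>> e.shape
(5, 31, 3)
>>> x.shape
(11, 3)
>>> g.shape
(5, 11, 3, 3)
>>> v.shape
(5, 31, 5)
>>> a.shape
(3, 5, 31, 13)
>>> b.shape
(13, 11, 7, 13)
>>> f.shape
(5, 11, 3, 5)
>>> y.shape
(3, 5, 11)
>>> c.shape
(5, 3)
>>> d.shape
(3,)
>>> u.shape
(3, 5, 31, 3)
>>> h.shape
(5, 5, 11)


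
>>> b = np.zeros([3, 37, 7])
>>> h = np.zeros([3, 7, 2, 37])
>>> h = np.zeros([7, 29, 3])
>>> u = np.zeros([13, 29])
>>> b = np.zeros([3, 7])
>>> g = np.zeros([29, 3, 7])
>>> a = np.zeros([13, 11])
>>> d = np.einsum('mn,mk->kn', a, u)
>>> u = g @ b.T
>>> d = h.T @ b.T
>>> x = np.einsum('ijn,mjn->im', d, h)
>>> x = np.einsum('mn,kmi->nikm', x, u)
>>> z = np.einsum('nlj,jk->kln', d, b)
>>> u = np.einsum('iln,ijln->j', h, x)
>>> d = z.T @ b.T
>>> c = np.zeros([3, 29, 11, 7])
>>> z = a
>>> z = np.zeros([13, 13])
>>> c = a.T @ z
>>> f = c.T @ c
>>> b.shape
(3, 7)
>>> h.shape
(7, 29, 3)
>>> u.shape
(3,)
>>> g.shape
(29, 3, 7)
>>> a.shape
(13, 11)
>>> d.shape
(3, 29, 3)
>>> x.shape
(7, 3, 29, 3)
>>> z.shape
(13, 13)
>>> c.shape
(11, 13)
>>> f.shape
(13, 13)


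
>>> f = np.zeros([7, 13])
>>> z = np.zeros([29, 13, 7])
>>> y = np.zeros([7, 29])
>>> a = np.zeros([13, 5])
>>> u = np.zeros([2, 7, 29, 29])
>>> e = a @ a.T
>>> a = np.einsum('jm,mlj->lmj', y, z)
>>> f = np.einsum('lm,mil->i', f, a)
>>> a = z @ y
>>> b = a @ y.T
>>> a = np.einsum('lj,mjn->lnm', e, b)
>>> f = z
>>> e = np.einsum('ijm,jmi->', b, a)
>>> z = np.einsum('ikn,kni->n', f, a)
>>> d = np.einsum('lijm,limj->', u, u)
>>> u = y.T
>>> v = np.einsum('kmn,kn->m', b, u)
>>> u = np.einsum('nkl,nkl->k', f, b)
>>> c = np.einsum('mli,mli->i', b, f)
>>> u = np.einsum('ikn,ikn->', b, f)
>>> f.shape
(29, 13, 7)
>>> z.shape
(7,)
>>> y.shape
(7, 29)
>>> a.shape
(13, 7, 29)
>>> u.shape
()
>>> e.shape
()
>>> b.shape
(29, 13, 7)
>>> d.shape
()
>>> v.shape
(13,)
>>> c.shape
(7,)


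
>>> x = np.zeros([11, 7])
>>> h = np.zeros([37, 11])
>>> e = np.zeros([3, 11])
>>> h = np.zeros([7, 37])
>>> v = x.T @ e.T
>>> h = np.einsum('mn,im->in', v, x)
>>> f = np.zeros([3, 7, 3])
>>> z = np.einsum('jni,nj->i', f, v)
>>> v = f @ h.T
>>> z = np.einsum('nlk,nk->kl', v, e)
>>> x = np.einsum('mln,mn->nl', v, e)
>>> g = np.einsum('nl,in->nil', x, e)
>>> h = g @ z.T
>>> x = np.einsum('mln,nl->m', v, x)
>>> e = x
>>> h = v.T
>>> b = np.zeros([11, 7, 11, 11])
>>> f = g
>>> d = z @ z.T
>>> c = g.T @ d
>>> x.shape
(3,)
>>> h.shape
(11, 7, 3)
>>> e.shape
(3,)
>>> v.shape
(3, 7, 11)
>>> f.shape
(11, 3, 7)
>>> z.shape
(11, 7)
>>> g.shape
(11, 3, 7)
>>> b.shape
(11, 7, 11, 11)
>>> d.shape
(11, 11)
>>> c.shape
(7, 3, 11)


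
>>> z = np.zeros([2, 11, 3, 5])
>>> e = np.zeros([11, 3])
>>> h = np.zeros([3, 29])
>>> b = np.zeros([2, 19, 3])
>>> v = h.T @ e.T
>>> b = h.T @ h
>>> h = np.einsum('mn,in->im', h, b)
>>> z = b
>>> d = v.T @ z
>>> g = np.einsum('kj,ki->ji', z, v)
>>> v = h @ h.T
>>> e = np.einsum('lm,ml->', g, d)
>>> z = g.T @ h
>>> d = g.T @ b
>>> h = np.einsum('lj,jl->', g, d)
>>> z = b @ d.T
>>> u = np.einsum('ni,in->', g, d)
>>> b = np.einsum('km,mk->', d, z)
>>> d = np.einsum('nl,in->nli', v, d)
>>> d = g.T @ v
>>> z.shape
(29, 11)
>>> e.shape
()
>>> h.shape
()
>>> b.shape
()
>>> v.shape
(29, 29)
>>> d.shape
(11, 29)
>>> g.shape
(29, 11)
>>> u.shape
()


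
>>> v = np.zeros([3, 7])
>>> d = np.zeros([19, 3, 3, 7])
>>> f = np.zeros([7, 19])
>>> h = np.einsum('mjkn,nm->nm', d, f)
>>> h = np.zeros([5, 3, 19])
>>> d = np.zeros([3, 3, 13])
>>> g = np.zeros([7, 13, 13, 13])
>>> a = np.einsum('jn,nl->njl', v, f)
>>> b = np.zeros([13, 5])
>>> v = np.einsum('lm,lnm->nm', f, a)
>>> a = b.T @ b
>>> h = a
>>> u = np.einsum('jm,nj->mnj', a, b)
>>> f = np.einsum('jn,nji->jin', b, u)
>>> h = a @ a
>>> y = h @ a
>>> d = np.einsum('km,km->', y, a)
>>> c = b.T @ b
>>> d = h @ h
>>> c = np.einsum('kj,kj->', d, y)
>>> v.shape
(3, 19)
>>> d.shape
(5, 5)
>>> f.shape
(13, 5, 5)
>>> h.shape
(5, 5)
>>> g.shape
(7, 13, 13, 13)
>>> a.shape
(5, 5)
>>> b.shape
(13, 5)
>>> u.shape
(5, 13, 5)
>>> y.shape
(5, 5)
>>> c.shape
()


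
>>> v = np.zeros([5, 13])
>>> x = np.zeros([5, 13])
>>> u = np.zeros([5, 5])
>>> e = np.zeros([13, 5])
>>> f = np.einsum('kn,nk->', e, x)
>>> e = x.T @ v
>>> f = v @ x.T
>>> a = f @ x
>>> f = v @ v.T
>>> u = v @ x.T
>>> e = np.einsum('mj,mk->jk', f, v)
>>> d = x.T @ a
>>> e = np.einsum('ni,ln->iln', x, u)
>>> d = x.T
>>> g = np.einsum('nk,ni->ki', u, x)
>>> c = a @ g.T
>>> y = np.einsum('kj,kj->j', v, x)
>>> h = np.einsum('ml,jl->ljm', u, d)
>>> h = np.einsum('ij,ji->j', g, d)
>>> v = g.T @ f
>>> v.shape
(13, 5)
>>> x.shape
(5, 13)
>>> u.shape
(5, 5)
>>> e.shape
(13, 5, 5)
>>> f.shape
(5, 5)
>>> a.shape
(5, 13)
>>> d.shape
(13, 5)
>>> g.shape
(5, 13)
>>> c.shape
(5, 5)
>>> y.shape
(13,)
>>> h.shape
(13,)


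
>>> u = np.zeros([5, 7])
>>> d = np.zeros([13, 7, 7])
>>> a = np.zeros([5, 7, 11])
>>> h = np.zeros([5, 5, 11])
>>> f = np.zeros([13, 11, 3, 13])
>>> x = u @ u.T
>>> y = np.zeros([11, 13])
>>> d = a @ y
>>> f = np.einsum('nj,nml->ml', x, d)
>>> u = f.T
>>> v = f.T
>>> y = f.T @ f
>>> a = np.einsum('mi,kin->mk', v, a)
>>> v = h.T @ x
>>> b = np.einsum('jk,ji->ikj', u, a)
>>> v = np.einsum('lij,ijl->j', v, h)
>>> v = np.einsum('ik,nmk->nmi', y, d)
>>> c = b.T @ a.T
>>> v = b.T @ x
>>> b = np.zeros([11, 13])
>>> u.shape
(13, 7)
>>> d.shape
(5, 7, 13)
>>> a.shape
(13, 5)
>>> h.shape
(5, 5, 11)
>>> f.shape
(7, 13)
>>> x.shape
(5, 5)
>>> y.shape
(13, 13)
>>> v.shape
(13, 7, 5)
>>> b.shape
(11, 13)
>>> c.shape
(13, 7, 13)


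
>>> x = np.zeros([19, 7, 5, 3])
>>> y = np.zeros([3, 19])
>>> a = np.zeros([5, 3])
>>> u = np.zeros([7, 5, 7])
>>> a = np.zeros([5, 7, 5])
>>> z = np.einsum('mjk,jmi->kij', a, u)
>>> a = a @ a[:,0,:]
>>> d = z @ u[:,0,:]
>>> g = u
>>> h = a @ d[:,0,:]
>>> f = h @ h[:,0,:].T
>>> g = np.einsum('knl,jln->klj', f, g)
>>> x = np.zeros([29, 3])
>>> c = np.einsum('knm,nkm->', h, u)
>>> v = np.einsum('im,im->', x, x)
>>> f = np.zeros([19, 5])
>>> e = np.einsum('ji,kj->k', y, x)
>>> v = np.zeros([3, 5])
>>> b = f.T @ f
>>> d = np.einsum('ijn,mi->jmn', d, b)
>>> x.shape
(29, 3)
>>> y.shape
(3, 19)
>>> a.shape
(5, 7, 5)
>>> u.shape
(7, 5, 7)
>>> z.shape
(5, 7, 7)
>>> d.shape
(7, 5, 7)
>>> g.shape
(5, 5, 7)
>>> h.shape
(5, 7, 7)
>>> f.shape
(19, 5)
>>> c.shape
()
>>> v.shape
(3, 5)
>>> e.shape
(29,)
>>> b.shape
(5, 5)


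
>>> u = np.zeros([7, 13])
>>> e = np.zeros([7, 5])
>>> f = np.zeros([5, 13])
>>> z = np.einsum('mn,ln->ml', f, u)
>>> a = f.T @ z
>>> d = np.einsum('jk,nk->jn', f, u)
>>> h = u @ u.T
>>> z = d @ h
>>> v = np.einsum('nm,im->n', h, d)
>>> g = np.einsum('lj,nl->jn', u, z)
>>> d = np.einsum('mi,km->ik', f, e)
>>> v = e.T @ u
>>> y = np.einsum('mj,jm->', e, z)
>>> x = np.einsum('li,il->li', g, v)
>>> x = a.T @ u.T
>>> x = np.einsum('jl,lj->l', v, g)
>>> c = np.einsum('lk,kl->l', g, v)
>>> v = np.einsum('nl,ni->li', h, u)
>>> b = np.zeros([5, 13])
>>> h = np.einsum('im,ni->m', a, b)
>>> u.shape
(7, 13)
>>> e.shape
(7, 5)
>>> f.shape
(5, 13)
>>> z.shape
(5, 7)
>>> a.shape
(13, 7)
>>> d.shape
(13, 7)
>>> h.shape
(7,)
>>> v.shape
(7, 13)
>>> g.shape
(13, 5)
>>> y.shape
()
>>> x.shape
(13,)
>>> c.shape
(13,)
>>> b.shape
(5, 13)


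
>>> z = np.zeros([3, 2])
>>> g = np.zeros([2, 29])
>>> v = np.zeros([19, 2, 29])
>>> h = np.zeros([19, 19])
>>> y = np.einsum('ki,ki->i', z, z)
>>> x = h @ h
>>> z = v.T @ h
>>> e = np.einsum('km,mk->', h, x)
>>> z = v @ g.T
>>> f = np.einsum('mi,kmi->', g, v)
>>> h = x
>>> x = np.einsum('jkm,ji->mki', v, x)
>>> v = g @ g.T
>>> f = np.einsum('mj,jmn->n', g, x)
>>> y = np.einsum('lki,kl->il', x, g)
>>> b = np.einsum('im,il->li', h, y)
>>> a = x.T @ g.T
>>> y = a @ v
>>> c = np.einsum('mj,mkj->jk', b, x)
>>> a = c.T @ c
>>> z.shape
(19, 2, 2)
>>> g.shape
(2, 29)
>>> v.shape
(2, 2)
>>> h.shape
(19, 19)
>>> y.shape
(19, 2, 2)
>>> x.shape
(29, 2, 19)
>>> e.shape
()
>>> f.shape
(19,)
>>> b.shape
(29, 19)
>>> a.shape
(2, 2)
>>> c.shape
(19, 2)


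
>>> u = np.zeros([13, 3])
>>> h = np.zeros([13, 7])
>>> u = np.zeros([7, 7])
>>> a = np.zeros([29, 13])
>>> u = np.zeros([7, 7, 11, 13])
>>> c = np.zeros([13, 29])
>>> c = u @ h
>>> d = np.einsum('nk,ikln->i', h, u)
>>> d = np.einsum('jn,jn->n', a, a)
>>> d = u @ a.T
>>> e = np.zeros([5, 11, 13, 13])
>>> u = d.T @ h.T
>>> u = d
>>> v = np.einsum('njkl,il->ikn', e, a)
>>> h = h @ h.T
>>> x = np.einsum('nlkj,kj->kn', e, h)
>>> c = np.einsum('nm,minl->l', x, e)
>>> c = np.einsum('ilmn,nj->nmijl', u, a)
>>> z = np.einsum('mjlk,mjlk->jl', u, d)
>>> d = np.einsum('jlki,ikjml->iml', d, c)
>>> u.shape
(7, 7, 11, 29)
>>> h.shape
(13, 13)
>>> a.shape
(29, 13)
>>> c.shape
(29, 11, 7, 13, 7)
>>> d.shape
(29, 13, 7)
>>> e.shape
(5, 11, 13, 13)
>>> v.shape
(29, 13, 5)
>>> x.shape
(13, 5)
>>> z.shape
(7, 11)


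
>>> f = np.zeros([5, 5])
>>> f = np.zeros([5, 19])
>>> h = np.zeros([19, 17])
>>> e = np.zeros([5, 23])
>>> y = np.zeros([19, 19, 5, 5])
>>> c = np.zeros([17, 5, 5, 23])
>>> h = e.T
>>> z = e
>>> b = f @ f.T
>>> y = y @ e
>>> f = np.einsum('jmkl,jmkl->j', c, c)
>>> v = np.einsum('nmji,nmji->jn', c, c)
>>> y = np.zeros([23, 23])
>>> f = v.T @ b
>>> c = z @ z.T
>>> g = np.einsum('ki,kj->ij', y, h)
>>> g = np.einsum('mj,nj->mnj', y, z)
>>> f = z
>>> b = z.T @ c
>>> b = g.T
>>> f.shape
(5, 23)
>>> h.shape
(23, 5)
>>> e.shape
(5, 23)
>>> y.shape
(23, 23)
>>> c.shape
(5, 5)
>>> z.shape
(5, 23)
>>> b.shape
(23, 5, 23)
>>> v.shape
(5, 17)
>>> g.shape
(23, 5, 23)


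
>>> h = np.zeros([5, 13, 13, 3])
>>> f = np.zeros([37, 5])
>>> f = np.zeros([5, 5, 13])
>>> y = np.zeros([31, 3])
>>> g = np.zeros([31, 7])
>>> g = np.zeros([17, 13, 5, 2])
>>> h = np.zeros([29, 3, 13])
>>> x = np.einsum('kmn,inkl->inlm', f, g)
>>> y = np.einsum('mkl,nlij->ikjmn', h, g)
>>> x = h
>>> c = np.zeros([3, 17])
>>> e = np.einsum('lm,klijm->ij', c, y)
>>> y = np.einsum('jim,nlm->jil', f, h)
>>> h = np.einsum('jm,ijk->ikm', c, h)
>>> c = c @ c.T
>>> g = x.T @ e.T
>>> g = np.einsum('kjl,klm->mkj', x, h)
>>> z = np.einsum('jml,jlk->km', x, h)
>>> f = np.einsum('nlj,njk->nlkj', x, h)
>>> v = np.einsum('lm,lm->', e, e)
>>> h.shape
(29, 13, 17)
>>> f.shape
(29, 3, 17, 13)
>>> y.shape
(5, 5, 3)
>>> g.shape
(17, 29, 3)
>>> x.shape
(29, 3, 13)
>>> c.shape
(3, 3)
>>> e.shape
(2, 29)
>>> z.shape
(17, 3)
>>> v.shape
()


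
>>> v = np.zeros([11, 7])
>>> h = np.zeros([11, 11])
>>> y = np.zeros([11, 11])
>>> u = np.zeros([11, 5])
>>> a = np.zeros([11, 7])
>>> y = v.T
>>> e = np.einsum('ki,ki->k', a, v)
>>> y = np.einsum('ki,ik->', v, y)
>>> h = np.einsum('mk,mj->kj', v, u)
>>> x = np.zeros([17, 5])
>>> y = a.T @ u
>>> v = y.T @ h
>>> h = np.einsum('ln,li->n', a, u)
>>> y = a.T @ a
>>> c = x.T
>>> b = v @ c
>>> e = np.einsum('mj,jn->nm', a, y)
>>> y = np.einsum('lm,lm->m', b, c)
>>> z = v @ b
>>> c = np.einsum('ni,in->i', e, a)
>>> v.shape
(5, 5)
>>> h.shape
(7,)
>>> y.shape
(17,)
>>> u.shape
(11, 5)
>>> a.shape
(11, 7)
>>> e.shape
(7, 11)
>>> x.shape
(17, 5)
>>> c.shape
(11,)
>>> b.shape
(5, 17)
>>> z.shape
(5, 17)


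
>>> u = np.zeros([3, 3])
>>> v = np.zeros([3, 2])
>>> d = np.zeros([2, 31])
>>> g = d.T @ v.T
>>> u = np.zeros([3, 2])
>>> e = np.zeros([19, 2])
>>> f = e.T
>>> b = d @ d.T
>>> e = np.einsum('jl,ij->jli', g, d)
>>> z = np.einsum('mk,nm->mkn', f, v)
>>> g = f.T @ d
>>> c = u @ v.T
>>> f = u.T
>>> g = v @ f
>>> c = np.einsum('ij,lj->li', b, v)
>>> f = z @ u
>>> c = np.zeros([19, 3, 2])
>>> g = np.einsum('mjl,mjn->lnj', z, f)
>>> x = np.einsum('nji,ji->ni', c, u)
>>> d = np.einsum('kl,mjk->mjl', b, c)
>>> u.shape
(3, 2)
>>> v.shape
(3, 2)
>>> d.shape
(19, 3, 2)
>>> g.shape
(3, 2, 19)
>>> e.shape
(31, 3, 2)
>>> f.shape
(2, 19, 2)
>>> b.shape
(2, 2)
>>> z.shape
(2, 19, 3)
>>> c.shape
(19, 3, 2)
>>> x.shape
(19, 2)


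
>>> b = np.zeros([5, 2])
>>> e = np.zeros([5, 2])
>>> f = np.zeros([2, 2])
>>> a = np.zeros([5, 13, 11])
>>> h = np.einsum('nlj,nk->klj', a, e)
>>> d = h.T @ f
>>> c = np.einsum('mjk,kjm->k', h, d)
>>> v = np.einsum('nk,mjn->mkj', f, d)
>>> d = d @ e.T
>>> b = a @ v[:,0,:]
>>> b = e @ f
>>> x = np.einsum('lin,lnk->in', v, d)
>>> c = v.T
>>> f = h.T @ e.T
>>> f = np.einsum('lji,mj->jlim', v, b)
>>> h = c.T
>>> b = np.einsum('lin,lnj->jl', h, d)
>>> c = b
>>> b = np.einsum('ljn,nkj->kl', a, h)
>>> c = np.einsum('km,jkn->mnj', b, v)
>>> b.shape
(2, 5)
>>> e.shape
(5, 2)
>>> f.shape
(2, 11, 13, 5)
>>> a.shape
(5, 13, 11)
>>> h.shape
(11, 2, 13)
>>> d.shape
(11, 13, 5)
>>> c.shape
(5, 13, 11)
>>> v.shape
(11, 2, 13)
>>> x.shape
(2, 13)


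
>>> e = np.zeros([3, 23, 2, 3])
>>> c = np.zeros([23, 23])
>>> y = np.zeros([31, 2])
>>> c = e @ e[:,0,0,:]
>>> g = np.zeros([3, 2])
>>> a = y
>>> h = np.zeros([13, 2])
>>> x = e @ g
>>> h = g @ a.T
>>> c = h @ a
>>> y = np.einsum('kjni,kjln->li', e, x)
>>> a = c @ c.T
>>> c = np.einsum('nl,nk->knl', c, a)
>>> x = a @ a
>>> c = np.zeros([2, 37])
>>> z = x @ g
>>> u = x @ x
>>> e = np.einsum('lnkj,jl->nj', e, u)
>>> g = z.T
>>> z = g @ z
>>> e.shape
(23, 3)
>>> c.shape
(2, 37)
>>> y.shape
(2, 3)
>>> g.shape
(2, 3)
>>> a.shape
(3, 3)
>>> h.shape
(3, 31)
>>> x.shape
(3, 3)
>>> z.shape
(2, 2)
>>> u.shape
(3, 3)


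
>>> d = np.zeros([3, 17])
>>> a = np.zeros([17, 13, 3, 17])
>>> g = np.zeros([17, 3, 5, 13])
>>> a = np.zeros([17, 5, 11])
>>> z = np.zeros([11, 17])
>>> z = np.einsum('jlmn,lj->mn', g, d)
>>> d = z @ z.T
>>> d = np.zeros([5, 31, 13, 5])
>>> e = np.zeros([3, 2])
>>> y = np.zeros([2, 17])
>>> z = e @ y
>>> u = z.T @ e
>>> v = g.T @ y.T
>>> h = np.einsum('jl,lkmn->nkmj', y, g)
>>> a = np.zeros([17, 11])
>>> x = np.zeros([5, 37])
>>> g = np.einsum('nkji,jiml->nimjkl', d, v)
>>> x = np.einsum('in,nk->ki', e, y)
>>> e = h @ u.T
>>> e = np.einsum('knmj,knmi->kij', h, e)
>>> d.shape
(5, 31, 13, 5)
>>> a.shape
(17, 11)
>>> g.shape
(5, 5, 3, 13, 31, 2)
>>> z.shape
(3, 17)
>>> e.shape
(13, 17, 2)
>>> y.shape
(2, 17)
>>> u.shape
(17, 2)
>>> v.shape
(13, 5, 3, 2)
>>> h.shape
(13, 3, 5, 2)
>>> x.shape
(17, 3)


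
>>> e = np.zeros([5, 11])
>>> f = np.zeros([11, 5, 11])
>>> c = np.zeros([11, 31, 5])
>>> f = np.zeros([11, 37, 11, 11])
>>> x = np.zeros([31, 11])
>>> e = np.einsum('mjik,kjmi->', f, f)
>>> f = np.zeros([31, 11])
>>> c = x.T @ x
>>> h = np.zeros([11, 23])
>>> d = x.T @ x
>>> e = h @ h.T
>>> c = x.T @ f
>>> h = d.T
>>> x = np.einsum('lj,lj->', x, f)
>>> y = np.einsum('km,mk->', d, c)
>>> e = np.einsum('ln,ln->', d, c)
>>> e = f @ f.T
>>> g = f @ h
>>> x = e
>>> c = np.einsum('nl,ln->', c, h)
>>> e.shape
(31, 31)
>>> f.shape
(31, 11)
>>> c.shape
()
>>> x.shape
(31, 31)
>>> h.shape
(11, 11)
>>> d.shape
(11, 11)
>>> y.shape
()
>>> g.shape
(31, 11)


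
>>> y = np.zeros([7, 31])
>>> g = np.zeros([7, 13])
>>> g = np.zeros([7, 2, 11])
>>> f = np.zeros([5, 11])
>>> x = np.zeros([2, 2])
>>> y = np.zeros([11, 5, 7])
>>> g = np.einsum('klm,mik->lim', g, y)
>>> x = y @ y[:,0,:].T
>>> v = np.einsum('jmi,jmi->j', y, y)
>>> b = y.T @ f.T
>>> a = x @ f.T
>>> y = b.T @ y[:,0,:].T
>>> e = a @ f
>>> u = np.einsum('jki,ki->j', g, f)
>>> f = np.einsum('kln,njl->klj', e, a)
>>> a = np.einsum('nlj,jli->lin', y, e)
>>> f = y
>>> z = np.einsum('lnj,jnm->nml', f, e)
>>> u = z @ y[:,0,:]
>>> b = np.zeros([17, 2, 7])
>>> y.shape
(5, 5, 11)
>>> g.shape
(2, 5, 11)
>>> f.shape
(5, 5, 11)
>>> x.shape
(11, 5, 11)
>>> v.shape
(11,)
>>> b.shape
(17, 2, 7)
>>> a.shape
(5, 11, 5)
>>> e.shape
(11, 5, 11)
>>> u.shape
(5, 11, 11)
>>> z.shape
(5, 11, 5)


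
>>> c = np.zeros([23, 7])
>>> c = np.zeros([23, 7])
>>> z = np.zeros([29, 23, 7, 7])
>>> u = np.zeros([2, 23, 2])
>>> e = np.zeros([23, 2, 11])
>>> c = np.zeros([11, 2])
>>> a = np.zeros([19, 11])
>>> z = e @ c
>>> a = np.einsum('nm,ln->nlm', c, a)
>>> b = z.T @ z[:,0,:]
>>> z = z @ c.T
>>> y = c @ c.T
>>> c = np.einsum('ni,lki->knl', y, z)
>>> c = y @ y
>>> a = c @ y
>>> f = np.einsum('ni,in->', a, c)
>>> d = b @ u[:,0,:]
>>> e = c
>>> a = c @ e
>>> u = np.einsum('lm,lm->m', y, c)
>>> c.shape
(11, 11)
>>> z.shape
(23, 2, 11)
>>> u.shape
(11,)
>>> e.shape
(11, 11)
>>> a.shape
(11, 11)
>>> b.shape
(2, 2, 2)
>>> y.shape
(11, 11)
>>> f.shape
()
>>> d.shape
(2, 2, 2)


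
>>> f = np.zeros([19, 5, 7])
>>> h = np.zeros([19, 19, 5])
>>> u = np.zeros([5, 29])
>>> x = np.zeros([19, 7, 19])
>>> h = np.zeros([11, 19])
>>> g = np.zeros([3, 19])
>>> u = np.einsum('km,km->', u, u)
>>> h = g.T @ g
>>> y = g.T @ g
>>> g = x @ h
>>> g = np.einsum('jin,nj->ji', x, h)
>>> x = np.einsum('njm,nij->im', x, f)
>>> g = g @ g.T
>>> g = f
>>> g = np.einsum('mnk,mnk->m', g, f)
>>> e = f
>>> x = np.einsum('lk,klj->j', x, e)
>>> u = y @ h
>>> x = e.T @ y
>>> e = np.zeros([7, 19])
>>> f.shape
(19, 5, 7)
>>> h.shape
(19, 19)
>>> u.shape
(19, 19)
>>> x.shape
(7, 5, 19)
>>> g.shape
(19,)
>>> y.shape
(19, 19)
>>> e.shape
(7, 19)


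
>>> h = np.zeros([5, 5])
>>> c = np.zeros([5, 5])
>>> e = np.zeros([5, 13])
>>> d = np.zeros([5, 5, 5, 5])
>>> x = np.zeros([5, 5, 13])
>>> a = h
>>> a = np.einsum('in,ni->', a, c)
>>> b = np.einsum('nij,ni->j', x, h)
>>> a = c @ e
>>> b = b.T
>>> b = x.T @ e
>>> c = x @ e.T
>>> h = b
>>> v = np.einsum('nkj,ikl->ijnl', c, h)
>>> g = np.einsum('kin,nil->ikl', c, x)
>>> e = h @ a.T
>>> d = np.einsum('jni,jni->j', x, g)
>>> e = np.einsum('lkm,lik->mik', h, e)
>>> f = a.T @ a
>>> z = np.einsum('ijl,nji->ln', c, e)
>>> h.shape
(13, 5, 13)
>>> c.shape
(5, 5, 5)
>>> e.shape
(13, 5, 5)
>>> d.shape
(5,)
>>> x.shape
(5, 5, 13)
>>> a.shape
(5, 13)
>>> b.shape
(13, 5, 13)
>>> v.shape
(13, 5, 5, 13)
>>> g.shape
(5, 5, 13)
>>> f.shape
(13, 13)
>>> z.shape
(5, 13)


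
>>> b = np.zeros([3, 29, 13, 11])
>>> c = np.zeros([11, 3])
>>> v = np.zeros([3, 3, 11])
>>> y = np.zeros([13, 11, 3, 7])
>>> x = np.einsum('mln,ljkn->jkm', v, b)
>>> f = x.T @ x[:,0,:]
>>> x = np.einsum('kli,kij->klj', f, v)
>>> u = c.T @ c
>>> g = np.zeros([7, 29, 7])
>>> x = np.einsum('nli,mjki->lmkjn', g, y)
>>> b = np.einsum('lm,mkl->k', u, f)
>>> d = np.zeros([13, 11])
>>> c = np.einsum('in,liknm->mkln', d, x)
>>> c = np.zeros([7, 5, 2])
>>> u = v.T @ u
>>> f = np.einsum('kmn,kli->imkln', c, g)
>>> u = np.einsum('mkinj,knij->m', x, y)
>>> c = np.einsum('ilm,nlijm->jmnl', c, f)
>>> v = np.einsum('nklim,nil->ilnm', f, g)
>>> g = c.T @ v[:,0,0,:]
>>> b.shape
(13,)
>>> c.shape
(29, 2, 7, 5)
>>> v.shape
(29, 7, 7, 2)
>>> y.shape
(13, 11, 3, 7)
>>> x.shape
(29, 13, 3, 11, 7)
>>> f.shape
(7, 5, 7, 29, 2)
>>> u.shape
(29,)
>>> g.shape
(5, 7, 2, 2)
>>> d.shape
(13, 11)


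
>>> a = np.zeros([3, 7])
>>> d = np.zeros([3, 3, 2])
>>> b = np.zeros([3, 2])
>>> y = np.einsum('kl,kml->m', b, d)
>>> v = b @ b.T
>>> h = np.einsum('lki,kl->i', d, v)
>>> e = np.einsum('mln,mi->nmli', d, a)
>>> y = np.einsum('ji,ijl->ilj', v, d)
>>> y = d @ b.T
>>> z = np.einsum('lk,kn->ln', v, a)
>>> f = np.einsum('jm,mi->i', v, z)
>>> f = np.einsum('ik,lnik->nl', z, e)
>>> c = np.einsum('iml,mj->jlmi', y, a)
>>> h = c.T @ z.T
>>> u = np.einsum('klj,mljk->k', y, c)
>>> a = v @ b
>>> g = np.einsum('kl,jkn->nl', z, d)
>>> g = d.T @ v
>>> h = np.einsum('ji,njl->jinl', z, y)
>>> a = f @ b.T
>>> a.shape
(3, 3)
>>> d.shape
(3, 3, 2)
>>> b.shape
(3, 2)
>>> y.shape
(3, 3, 3)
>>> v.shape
(3, 3)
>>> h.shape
(3, 7, 3, 3)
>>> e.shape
(2, 3, 3, 7)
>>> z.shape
(3, 7)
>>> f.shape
(3, 2)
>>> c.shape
(7, 3, 3, 3)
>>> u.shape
(3,)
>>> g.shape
(2, 3, 3)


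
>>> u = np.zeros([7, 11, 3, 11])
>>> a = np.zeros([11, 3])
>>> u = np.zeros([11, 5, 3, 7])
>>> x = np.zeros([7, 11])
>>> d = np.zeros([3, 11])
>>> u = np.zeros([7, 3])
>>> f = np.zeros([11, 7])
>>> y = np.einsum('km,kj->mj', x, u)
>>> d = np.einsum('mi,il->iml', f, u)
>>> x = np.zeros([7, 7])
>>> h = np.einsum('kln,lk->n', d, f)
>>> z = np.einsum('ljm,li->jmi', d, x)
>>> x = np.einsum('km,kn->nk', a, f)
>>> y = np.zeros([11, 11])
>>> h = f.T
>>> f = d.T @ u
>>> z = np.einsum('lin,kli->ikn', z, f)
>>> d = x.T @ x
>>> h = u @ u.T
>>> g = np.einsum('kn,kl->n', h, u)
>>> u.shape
(7, 3)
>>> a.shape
(11, 3)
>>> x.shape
(7, 11)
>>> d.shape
(11, 11)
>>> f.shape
(3, 11, 3)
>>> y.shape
(11, 11)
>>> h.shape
(7, 7)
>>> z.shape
(3, 3, 7)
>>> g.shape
(7,)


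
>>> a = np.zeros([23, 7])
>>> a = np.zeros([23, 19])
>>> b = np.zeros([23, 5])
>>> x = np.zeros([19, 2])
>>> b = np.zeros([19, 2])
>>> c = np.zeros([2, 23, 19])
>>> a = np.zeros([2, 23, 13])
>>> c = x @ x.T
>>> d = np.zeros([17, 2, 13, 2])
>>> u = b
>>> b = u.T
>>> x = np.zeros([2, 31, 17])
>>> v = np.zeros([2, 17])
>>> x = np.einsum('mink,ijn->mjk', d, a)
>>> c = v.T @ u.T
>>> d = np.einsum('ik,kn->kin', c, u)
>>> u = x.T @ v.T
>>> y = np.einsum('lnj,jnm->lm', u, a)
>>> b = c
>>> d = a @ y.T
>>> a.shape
(2, 23, 13)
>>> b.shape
(17, 19)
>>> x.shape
(17, 23, 2)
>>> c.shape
(17, 19)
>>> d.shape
(2, 23, 2)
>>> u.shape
(2, 23, 2)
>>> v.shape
(2, 17)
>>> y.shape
(2, 13)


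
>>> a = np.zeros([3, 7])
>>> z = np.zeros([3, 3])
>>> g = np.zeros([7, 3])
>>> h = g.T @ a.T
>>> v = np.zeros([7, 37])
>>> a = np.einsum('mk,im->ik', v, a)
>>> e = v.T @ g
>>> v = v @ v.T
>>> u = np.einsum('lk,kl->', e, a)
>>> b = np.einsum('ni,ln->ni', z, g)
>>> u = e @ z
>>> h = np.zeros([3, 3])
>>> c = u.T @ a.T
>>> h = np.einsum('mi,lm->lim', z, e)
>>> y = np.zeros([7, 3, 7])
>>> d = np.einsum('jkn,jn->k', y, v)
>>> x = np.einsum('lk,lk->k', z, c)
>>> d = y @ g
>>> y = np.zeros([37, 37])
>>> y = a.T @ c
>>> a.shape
(3, 37)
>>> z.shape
(3, 3)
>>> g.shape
(7, 3)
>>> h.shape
(37, 3, 3)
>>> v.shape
(7, 7)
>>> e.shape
(37, 3)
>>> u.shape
(37, 3)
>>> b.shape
(3, 3)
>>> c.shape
(3, 3)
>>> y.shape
(37, 3)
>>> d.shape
(7, 3, 3)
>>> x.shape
(3,)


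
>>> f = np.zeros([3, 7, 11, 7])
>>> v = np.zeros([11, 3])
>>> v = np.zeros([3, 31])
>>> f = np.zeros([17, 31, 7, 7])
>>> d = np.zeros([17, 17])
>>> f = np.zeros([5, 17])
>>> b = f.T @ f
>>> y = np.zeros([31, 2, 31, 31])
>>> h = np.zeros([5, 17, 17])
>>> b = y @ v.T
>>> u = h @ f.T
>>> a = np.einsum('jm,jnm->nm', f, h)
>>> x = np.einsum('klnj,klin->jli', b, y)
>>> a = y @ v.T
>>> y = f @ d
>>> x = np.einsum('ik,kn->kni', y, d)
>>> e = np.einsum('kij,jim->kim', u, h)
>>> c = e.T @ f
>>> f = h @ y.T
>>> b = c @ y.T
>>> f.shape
(5, 17, 5)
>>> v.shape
(3, 31)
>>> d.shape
(17, 17)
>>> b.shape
(17, 17, 5)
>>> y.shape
(5, 17)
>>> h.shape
(5, 17, 17)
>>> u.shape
(5, 17, 5)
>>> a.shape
(31, 2, 31, 3)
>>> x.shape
(17, 17, 5)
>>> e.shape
(5, 17, 17)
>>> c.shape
(17, 17, 17)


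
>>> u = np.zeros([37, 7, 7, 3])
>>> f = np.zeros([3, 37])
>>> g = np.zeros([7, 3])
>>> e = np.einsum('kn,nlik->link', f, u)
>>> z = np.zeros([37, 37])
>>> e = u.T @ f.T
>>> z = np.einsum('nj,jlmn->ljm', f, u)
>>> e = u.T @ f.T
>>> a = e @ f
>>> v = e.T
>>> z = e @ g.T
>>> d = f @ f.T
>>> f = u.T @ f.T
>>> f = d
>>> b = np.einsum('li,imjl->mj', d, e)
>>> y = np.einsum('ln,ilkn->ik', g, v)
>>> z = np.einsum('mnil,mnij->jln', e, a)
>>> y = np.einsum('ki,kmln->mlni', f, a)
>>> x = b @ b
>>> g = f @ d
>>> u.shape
(37, 7, 7, 3)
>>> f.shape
(3, 3)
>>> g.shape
(3, 3)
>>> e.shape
(3, 7, 7, 3)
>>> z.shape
(37, 3, 7)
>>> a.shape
(3, 7, 7, 37)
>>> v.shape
(3, 7, 7, 3)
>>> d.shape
(3, 3)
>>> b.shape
(7, 7)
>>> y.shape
(7, 7, 37, 3)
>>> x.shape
(7, 7)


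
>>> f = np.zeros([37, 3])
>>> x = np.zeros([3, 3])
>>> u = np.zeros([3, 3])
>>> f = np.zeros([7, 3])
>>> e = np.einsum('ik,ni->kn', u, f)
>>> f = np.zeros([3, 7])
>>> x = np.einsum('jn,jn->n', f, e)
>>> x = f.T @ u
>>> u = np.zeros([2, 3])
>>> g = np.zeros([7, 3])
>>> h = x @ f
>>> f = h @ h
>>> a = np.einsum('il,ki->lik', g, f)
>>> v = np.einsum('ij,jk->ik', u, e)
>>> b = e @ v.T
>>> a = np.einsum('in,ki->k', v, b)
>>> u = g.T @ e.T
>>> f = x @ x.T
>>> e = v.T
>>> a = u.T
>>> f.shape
(7, 7)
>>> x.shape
(7, 3)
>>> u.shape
(3, 3)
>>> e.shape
(7, 2)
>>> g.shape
(7, 3)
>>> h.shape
(7, 7)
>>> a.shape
(3, 3)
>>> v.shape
(2, 7)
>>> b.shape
(3, 2)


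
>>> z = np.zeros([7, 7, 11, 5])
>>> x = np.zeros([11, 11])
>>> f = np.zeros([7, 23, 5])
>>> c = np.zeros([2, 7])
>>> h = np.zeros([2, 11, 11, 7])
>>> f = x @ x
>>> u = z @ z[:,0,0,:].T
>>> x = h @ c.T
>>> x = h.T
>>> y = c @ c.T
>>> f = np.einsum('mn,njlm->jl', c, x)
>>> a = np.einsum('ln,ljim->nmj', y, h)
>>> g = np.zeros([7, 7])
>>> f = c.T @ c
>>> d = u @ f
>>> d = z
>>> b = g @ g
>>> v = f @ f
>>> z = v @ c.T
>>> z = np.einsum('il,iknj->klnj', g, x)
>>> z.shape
(11, 7, 11, 2)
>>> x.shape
(7, 11, 11, 2)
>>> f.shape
(7, 7)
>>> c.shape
(2, 7)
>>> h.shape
(2, 11, 11, 7)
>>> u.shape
(7, 7, 11, 7)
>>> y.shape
(2, 2)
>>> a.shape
(2, 7, 11)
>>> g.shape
(7, 7)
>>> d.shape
(7, 7, 11, 5)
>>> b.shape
(7, 7)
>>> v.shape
(7, 7)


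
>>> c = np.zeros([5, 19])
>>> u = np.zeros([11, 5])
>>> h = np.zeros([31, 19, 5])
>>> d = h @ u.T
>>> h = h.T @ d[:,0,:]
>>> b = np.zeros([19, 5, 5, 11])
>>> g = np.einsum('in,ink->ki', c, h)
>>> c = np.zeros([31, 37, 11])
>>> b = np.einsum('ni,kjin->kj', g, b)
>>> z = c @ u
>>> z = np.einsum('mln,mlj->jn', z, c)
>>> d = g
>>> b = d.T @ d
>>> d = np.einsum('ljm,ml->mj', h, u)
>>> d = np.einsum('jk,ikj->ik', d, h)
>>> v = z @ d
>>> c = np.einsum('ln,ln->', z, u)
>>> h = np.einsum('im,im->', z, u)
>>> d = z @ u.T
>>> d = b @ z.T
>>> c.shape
()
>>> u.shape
(11, 5)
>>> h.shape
()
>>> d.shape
(5, 11)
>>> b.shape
(5, 5)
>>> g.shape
(11, 5)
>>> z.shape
(11, 5)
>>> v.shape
(11, 19)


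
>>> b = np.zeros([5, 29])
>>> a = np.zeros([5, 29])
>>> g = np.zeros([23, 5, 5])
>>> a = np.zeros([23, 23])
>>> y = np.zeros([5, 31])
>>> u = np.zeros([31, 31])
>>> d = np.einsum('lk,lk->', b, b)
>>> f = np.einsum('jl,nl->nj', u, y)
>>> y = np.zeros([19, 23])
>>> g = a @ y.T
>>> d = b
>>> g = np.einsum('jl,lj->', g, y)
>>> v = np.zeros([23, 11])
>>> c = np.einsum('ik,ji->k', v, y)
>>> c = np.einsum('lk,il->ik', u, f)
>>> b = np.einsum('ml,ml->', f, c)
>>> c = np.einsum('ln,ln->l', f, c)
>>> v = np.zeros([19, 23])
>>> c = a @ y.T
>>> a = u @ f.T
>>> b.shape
()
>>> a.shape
(31, 5)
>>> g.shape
()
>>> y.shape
(19, 23)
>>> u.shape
(31, 31)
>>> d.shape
(5, 29)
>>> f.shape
(5, 31)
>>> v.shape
(19, 23)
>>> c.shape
(23, 19)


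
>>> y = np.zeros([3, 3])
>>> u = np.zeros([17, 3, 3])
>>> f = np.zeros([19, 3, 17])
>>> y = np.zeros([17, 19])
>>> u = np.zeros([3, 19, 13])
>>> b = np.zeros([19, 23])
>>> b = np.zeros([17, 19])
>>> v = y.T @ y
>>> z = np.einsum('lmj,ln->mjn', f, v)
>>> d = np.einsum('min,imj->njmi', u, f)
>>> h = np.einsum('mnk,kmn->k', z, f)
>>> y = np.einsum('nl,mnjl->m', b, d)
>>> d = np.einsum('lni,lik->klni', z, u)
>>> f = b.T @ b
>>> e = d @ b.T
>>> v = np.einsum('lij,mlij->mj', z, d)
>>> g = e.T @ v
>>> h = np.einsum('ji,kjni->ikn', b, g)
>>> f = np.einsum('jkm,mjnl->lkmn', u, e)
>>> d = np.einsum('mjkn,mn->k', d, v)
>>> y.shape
(13,)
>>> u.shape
(3, 19, 13)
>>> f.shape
(17, 19, 13, 17)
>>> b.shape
(17, 19)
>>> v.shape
(13, 19)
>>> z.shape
(3, 17, 19)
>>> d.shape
(17,)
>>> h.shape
(19, 17, 3)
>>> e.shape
(13, 3, 17, 17)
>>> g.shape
(17, 17, 3, 19)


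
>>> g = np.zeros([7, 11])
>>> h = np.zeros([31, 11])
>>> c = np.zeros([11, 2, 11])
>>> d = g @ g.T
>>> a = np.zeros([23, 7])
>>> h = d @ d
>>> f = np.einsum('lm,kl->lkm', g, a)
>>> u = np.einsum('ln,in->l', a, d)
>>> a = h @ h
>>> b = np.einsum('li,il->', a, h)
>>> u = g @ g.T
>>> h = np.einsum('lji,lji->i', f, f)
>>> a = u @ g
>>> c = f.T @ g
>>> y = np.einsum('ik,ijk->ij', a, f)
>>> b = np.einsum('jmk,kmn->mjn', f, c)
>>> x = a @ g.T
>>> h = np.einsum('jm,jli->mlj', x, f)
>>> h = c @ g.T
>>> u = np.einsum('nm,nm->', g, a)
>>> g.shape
(7, 11)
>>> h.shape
(11, 23, 7)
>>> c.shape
(11, 23, 11)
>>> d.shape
(7, 7)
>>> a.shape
(7, 11)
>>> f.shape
(7, 23, 11)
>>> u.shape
()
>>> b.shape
(23, 7, 11)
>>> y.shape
(7, 23)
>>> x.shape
(7, 7)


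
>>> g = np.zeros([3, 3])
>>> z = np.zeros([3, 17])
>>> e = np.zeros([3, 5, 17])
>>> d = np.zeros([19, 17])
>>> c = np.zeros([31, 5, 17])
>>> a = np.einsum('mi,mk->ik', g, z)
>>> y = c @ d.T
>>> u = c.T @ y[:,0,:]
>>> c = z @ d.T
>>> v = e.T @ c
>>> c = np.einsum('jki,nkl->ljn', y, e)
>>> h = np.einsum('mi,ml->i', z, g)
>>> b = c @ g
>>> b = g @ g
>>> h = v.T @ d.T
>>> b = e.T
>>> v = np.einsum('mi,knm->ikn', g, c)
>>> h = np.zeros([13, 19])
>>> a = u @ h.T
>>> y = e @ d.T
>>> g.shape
(3, 3)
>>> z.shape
(3, 17)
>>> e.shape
(3, 5, 17)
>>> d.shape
(19, 17)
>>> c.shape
(17, 31, 3)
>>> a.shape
(17, 5, 13)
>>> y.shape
(3, 5, 19)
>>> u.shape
(17, 5, 19)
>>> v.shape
(3, 17, 31)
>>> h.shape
(13, 19)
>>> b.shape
(17, 5, 3)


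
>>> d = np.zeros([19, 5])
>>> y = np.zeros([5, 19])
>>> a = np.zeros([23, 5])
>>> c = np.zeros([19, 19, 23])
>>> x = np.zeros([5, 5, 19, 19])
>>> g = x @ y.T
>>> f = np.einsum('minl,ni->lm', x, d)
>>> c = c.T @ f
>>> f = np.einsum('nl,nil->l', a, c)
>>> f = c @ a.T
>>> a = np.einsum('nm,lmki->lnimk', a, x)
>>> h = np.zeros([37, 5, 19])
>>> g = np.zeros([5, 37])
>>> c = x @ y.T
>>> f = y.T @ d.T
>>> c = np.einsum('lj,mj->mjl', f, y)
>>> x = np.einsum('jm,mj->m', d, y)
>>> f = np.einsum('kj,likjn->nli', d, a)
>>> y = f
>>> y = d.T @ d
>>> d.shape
(19, 5)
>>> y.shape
(5, 5)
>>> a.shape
(5, 23, 19, 5, 19)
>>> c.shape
(5, 19, 19)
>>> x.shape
(5,)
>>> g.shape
(5, 37)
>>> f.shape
(19, 5, 23)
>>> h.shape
(37, 5, 19)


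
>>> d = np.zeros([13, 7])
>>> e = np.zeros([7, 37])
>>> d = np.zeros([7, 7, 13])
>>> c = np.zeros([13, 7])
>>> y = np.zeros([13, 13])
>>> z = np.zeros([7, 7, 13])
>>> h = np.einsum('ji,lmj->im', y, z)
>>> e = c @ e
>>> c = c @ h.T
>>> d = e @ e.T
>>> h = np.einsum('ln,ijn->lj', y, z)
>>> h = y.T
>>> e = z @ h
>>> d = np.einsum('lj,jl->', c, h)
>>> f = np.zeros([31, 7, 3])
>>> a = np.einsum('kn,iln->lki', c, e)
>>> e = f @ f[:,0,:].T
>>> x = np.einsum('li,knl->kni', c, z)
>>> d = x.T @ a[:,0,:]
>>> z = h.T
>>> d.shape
(13, 7, 7)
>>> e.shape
(31, 7, 31)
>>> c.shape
(13, 13)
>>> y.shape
(13, 13)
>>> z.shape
(13, 13)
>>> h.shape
(13, 13)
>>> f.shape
(31, 7, 3)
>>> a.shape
(7, 13, 7)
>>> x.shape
(7, 7, 13)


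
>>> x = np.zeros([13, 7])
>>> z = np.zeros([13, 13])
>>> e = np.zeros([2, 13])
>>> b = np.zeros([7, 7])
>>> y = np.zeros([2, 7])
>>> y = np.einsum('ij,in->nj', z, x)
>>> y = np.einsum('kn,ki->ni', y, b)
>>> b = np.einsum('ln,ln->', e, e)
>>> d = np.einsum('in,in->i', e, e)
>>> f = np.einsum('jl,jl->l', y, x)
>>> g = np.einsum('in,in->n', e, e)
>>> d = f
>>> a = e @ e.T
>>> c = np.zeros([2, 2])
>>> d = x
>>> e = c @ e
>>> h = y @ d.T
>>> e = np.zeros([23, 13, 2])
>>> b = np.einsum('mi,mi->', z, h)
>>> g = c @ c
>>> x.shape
(13, 7)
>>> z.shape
(13, 13)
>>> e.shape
(23, 13, 2)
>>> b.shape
()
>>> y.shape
(13, 7)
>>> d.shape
(13, 7)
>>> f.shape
(7,)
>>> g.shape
(2, 2)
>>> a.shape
(2, 2)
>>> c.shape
(2, 2)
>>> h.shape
(13, 13)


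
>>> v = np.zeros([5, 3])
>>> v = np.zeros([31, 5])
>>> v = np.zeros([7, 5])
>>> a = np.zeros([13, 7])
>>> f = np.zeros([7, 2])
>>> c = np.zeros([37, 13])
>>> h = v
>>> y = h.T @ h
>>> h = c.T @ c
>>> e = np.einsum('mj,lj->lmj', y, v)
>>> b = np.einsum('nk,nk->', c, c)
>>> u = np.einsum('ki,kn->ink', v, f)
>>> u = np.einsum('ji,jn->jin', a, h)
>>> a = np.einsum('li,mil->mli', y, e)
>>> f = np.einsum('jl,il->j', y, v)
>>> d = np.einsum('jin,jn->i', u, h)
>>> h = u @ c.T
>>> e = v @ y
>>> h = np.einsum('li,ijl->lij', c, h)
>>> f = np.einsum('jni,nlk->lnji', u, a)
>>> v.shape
(7, 5)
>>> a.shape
(7, 5, 5)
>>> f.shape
(5, 7, 13, 13)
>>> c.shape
(37, 13)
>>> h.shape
(37, 13, 7)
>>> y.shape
(5, 5)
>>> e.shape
(7, 5)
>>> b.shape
()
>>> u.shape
(13, 7, 13)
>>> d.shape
(7,)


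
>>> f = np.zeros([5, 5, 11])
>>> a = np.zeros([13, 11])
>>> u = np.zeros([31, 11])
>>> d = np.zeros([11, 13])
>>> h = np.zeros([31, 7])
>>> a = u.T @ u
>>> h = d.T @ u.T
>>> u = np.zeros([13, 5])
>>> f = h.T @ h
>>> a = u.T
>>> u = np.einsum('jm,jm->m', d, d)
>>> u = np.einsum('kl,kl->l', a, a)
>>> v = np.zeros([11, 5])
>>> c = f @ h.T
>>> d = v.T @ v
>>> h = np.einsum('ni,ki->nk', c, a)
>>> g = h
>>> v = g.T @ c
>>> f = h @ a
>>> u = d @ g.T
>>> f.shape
(31, 13)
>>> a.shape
(5, 13)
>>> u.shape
(5, 31)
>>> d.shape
(5, 5)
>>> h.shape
(31, 5)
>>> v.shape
(5, 13)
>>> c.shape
(31, 13)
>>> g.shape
(31, 5)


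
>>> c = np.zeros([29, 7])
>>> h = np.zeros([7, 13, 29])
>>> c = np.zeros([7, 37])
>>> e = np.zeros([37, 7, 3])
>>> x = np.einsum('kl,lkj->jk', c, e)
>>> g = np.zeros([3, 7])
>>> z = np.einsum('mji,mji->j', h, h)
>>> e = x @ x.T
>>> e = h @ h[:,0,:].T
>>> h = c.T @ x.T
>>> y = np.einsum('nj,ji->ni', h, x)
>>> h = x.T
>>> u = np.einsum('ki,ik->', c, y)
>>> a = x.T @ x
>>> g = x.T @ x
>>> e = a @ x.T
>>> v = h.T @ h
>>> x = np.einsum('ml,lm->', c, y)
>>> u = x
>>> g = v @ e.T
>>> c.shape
(7, 37)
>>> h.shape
(7, 3)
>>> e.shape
(7, 3)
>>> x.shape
()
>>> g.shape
(3, 7)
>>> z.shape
(13,)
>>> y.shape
(37, 7)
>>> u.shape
()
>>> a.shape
(7, 7)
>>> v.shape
(3, 3)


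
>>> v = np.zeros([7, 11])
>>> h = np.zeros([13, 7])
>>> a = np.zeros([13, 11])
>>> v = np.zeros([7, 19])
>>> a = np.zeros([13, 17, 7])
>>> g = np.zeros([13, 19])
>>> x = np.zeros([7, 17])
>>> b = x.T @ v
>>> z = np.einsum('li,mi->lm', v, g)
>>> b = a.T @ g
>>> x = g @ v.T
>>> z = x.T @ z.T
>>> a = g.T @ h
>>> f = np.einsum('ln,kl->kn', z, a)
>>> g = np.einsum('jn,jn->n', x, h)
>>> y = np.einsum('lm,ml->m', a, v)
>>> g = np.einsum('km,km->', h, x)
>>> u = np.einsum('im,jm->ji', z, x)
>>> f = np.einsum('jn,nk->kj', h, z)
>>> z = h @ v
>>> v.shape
(7, 19)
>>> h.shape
(13, 7)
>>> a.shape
(19, 7)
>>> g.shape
()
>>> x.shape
(13, 7)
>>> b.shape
(7, 17, 19)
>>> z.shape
(13, 19)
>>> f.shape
(7, 13)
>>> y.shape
(7,)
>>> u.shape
(13, 7)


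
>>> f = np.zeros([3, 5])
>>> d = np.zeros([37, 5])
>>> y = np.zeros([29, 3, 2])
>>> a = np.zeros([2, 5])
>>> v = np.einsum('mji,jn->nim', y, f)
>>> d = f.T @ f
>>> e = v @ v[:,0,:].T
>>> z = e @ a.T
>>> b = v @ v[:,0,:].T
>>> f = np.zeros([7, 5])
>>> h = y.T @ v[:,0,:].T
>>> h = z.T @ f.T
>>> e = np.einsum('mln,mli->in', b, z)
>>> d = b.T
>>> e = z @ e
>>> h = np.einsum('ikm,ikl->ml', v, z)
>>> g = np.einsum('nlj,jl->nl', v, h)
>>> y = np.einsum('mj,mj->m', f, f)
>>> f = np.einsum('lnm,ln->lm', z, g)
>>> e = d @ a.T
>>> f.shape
(5, 2)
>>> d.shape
(5, 2, 5)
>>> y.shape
(7,)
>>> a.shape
(2, 5)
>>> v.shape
(5, 2, 29)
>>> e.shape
(5, 2, 2)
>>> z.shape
(5, 2, 2)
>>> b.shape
(5, 2, 5)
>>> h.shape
(29, 2)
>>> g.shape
(5, 2)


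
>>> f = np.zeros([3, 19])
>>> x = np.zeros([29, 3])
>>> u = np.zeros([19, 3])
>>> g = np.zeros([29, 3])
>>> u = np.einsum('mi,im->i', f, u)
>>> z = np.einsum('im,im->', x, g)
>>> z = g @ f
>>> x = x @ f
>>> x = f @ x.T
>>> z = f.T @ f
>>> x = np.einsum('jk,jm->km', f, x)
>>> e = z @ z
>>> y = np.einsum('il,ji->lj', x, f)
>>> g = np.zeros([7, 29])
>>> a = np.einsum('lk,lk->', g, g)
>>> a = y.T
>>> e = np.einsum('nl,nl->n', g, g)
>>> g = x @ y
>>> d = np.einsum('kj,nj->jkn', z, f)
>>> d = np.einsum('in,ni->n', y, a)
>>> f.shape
(3, 19)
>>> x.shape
(19, 29)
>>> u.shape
(19,)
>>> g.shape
(19, 3)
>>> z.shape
(19, 19)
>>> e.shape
(7,)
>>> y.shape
(29, 3)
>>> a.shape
(3, 29)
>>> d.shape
(3,)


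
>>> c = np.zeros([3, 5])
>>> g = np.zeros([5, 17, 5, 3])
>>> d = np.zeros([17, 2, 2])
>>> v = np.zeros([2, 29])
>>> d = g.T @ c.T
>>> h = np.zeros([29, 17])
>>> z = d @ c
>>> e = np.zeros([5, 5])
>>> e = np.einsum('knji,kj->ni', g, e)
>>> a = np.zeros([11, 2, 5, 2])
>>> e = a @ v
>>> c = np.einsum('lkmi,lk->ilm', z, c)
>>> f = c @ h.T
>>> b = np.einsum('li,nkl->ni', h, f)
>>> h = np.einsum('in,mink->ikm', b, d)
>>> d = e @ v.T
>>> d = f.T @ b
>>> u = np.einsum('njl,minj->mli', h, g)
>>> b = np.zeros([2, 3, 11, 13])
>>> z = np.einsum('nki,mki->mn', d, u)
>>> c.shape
(5, 3, 17)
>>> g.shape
(5, 17, 5, 3)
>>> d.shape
(29, 3, 17)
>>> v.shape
(2, 29)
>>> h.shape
(5, 3, 3)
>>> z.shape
(5, 29)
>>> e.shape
(11, 2, 5, 29)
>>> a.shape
(11, 2, 5, 2)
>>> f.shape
(5, 3, 29)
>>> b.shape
(2, 3, 11, 13)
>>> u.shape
(5, 3, 17)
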